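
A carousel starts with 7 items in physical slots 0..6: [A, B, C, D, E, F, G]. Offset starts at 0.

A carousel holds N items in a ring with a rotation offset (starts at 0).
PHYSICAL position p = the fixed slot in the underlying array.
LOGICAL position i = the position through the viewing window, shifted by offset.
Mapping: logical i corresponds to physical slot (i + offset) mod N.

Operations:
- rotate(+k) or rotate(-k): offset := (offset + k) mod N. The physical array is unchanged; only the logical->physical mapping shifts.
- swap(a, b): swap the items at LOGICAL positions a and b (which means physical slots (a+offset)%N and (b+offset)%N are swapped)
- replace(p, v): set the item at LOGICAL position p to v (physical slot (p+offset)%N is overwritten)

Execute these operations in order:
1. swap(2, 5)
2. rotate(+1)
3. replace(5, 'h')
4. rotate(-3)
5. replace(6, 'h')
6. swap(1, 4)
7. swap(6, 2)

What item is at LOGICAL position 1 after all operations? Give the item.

After op 1 (swap(2, 5)): offset=0, physical=[A,B,F,D,E,C,G], logical=[A,B,F,D,E,C,G]
After op 2 (rotate(+1)): offset=1, physical=[A,B,F,D,E,C,G], logical=[B,F,D,E,C,G,A]
After op 3 (replace(5, 'h')): offset=1, physical=[A,B,F,D,E,C,h], logical=[B,F,D,E,C,h,A]
After op 4 (rotate(-3)): offset=5, physical=[A,B,F,D,E,C,h], logical=[C,h,A,B,F,D,E]
After op 5 (replace(6, 'h')): offset=5, physical=[A,B,F,D,h,C,h], logical=[C,h,A,B,F,D,h]
After op 6 (swap(1, 4)): offset=5, physical=[A,B,h,D,h,C,F], logical=[C,F,A,B,h,D,h]
After op 7 (swap(6, 2)): offset=5, physical=[h,B,h,D,A,C,F], logical=[C,F,h,B,h,D,A]

Answer: F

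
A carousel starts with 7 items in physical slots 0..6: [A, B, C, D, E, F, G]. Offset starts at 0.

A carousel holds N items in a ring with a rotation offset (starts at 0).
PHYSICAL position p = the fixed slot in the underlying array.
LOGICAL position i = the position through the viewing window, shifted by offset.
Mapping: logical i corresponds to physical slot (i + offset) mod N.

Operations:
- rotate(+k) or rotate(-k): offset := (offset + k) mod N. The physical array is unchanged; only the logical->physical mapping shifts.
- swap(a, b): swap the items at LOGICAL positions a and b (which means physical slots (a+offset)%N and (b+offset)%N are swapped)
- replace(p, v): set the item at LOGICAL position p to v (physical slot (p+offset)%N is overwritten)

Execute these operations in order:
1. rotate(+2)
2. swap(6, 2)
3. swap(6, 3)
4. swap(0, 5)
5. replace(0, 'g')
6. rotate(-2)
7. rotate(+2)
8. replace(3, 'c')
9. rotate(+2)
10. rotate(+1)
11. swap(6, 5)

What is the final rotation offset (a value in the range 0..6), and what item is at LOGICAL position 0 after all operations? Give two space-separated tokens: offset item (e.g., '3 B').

Answer: 5 c

Derivation:
After op 1 (rotate(+2)): offset=2, physical=[A,B,C,D,E,F,G], logical=[C,D,E,F,G,A,B]
After op 2 (swap(6, 2)): offset=2, physical=[A,E,C,D,B,F,G], logical=[C,D,B,F,G,A,E]
After op 3 (swap(6, 3)): offset=2, physical=[A,F,C,D,B,E,G], logical=[C,D,B,E,G,A,F]
After op 4 (swap(0, 5)): offset=2, physical=[C,F,A,D,B,E,G], logical=[A,D,B,E,G,C,F]
After op 5 (replace(0, 'g')): offset=2, physical=[C,F,g,D,B,E,G], logical=[g,D,B,E,G,C,F]
After op 6 (rotate(-2)): offset=0, physical=[C,F,g,D,B,E,G], logical=[C,F,g,D,B,E,G]
After op 7 (rotate(+2)): offset=2, physical=[C,F,g,D,B,E,G], logical=[g,D,B,E,G,C,F]
After op 8 (replace(3, 'c')): offset=2, physical=[C,F,g,D,B,c,G], logical=[g,D,B,c,G,C,F]
After op 9 (rotate(+2)): offset=4, physical=[C,F,g,D,B,c,G], logical=[B,c,G,C,F,g,D]
After op 10 (rotate(+1)): offset=5, physical=[C,F,g,D,B,c,G], logical=[c,G,C,F,g,D,B]
After op 11 (swap(6, 5)): offset=5, physical=[C,F,g,B,D,c,G], logical=[c,G,C,F,g,B,D]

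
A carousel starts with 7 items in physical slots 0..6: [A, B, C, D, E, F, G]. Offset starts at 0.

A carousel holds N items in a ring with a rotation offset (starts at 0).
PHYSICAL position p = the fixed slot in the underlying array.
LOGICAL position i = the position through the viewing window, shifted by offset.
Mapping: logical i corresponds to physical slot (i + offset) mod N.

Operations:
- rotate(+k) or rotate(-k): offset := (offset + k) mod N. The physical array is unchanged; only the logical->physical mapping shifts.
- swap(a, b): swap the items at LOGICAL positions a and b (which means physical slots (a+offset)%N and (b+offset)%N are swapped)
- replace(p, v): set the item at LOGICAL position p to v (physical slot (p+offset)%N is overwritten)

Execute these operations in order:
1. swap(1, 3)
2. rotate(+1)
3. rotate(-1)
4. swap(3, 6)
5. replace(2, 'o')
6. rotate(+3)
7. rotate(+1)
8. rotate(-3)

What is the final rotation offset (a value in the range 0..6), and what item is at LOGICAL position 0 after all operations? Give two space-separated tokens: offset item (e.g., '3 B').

After op 1 (swap(1, 3)): offset=0, physical=[A,D,C,B,E,F,G], logical=[A,D,C,B,E,F,G]
After op 2 (rotate(+1)): offset=1, physical=[A,D,C,B,E,F,G], logical=[D,C,B,E,F,G,A]
After op 3 (rotate(-1)): offset=0, physical=[A,D,C,B,E,F,G], logical=[A,D,C,B,E,F,G]
After op 4 (swap(3, 6)): offset=0, physical=[A,D,C,G,E,F,B], logical=[A,D,C,G,E,F,B]
After op 5 (replace(2, 'o')): offset=0, physical=[A,D,o,G,E,F,B], logical=[A,D,o,G,E,F,B]
After op 6 (rotate(+3)): offset=3, physical=[A,D,o,G,E,F,B], logical=[G,E,F,B,A,D,o]
After op 7 (rotate(+1)): offset=4, physical=[A,D,o,G,E,F,B], logical=[E,F,B,A,D,o,G]
After op 8 (rotate(-3)): offset=1, physical=[A,D,o,G,E,F,B], logical=[D,o,G,E,F,B,A]

Answer: 1 D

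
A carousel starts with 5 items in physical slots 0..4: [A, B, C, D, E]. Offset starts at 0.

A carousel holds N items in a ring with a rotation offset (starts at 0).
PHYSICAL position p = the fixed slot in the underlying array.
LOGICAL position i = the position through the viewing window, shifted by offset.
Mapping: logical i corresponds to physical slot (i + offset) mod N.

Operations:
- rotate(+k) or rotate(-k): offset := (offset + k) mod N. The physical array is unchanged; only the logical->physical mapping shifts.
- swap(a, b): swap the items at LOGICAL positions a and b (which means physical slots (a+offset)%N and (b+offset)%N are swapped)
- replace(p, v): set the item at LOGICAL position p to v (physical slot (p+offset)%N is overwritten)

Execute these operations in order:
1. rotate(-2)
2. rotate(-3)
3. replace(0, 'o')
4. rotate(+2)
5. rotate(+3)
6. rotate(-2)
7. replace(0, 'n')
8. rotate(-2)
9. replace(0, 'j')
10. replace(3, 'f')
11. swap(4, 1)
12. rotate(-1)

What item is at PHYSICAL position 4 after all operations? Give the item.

Answer: f

Derivation:
After op 1 (rotate(-2)): offset=3, physical=[A,B,C,D,E], logical=[D,E,A,B,C]
After op 2 (rotate(-3)): offset=0, physical=[A,B,C,D,E], logical=[A,B,C,D,E]
After op 3 (replace(0, 'o')): offset=0, physical=[o,B,C,D,E], logical=[o,B,C,D,E]
After op 4 (rotate(+2)): offset=2, physical=[o,B,C,D,E], logical=[C,D,E,o,B]
After op 5 (rotate(+3)): offset=0, physical=[o,B,C,D,E], logical=[o,B,C,D,E]
After op 6 (rotate(-2)): offset=3, physical=[o,B,C,D,E], logical=[D,E,o,B,C]
After op 7 (replace(0, 'n')): offset=3, physical=[o,B,C,n,E], logical=[n,E,o,B,C]
After op 8 (rotate(-2)): offset=1, physical=[o,B,C,n,E], logical=[B,C,n,E,o]
After op 9 (replace(0, 'j')): offset=1, physical=[o,j,C,n,E], logical=[j,C,n,E,o]
After op 10 (replace(3, 'f')): offset=1, physical=[o,j,C,n,f], logical=[j,C,n,f,o]
After op 11 (swap(4, 1)): offset=1, physical=[C,j,o,n,f], logical=[j,o,n,f,C]
After op 12 (rotate(-1)): offset=0, physical=[C,j,o,n,f], logical=[C,j,o,n,f]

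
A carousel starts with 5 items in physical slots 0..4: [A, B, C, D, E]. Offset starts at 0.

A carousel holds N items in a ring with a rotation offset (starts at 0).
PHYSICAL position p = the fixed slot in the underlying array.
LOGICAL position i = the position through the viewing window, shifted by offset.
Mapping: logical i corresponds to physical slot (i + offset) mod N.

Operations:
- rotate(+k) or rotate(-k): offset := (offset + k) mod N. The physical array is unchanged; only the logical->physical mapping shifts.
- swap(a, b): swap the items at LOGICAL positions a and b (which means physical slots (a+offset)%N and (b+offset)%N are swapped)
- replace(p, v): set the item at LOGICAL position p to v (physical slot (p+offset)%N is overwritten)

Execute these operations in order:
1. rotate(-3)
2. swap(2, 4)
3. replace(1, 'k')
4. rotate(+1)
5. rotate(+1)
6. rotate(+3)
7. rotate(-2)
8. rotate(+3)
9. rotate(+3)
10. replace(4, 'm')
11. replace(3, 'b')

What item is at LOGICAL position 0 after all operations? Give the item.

After op 1 (rotate(-3)): offset=2, physical=[A,B,C,D,E], logical=[C,D,E,A,B]
After op 2 (swap(2, 4)): offset=2, physical=[A,E,C,D,B], logical=[C,D,B,A,E]
After op 3 (replace(1, 'k')): offset=2, physical=[A,E,C,k,B], logical=[C,k,B,A,E]
After op 4 (rotate(+1)): offset=3, physical=[A,E,C,k,B], logical=[k,B,A,E,C]
After op 5 (rotate(+1)): offset=4, physical=[A,E,C,k,B], logical=[B,A,E,C,k]
After op 6 (rotate(+3)): offset=2, physical=[A,E,C,k,B], logical=[C,k,B,A,E]
After op 7 (rotate(-2)): offset=0, physical=[A,E,C,k,B], logical=[A,E,C,k,B]
After op 8 (rotate(+3)): offset=3, physical=[A,E,C,k,B], logical=[k,B,A,E,C]
After op 9 (rotate(+3)): offset=1, physical=[A,E,C,k,B], logical=[E,C,k,B,A]
After op 10 (replace(4, 'm')): offset=1, physical=[m,E,C,k,B], logical=[E,C,k,B,m]
After op 11 (replace(3, 'b')): offset=1, physical=[m,E,C,k,b], logical=[E,C,k,b,m]

Answer: E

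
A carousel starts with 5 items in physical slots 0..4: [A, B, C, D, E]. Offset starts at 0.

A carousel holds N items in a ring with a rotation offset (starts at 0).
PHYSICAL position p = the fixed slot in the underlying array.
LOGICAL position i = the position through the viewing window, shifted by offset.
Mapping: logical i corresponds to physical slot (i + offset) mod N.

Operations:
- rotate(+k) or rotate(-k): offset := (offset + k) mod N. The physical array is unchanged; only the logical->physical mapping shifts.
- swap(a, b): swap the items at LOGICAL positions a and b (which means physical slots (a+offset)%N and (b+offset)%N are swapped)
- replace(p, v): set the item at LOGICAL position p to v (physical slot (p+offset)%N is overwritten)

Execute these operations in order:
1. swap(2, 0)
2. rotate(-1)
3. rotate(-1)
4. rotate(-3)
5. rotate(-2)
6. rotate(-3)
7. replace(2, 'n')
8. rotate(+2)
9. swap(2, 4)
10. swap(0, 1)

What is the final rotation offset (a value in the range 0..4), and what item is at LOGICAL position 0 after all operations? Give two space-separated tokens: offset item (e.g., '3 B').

After op 1 (swap(2, 0)): offset=0, physical=[C,B,A,D,E], logical=[C,B,A,D,E]
After op 2 (rotate(-1)): offset=4, physical=[C,B,A,D,E], logical=[E,C,B,A,D]
After op 3 (rotate(-1)): offset=3, physical=[C,B,A,D,E], logical=[D,E,C,B,A]
After op 4 (rotate(-3)): offset=0, physical=[C,B,A,D,E], logical=[C,B,A,D,E]
After op 5 (rotate(-2)): offset=3, physical=[C,B,A,D,E], logical=[D,E,C,B,A]
After op 6 (rotate(-3)): offset=0, physical=[C,B,A,D,E], logical=[C,B,A,D,E]
After op 7 (replace(2, 'n')): offset=0, physical=[C,B,n,D,E], logical=[C,B,n,D,E]
After op 8 (rotate(+2)): offset=2, physical=[C,B,n,D,E], logical=[n,D,E,C,B]
After op 9 (swap(2, 4)): offset=2, physical=[C,E,n,D,B], logical=[n,D,B,C,E]
After op 10 (swap(0, 1)): offset=2, physical=[C,E,D,n,B], logical=[D,n,B,C,E]

Answer: 2 D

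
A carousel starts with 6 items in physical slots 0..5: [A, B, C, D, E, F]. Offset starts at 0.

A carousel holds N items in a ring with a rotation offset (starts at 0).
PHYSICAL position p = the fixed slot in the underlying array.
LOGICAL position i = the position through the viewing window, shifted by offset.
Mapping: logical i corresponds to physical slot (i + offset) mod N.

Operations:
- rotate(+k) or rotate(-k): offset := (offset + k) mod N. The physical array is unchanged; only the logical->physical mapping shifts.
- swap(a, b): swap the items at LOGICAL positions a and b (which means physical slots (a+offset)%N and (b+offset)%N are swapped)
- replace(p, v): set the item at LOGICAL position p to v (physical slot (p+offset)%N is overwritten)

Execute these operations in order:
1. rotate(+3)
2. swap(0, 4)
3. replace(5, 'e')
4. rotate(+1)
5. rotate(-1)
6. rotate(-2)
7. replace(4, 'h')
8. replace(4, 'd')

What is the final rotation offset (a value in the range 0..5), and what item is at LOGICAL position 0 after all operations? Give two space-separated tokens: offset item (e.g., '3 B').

Answer: 1 D

Derivation:
After op 1 (rotate(+3)): offset=3, physical=[A,B,C,D,E,F], logical=[D,E,F,A,B,C]
After op 2 (swap(0, 4)): offset=3, physical=[A,D,C,B,E,F], logical=[B,E,F,A,D,C]
After op 3 (replace(5, 'e')): offset=3, physical=[A,D,e,B,E,F], logical=[B,E,F,A,D,e]
After op 4 (rotate(+1)): offset=4, physical=[A,D,e,B,E,F], logical=[E,F,A,D,e,B]
After op 5 (rotate(-1)): offset=3, physical=[A,D,e,B,E,F], logical=[B,E,F,A,D,e]
After op 6 (rotate(-2)): offset=1, physical=[A,D,e,B,E,F], logical=[D,e,B,E,F,A]
After op 7 (replace(4, 'h')): offset=1, physical=[A,D,e,B,E,h], logical=[D,e,B,E,h,A]
After op 8 (replace(4, 'd')): offset=1, physical=[A,D,e,B,E,d], logical=[D,e,B,E,d,A]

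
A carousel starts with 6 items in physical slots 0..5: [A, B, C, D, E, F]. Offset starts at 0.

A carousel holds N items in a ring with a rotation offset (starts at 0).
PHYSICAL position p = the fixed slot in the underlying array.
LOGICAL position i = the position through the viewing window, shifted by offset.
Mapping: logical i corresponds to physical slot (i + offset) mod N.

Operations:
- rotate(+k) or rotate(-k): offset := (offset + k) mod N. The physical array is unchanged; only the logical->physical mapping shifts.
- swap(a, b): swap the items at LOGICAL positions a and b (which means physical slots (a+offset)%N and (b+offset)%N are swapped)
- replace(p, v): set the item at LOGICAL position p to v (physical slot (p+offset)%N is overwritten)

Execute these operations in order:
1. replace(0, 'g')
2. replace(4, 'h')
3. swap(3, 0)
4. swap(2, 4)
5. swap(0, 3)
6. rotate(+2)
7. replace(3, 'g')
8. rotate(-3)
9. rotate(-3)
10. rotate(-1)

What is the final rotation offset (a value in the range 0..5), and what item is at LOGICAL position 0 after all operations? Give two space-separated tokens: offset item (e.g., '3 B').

Answer: 1 B

Derivation:
After op 1 (replace(0, 'g')): offset=0, physical=[g,B,C,D,E,F], logical=[g,B,C,D,E,F]
After op 2 (replace(4, 'h')): offset=0, physical=[g,B,C,D,h,F], logical=[g,B,C,D,h,F]
After op 3 (swap(3, 0)): offset=0, physical=[D,B,C,g,h,F], logical=[D,B,C,g,h,F]
After op 4 (swap(2, 4)): offset=0, physical=[D,B,h,g,C,F], logical=[D,B,h,g,C,F]
After op 5 (swap(0, 3)): offset=0, physical=[g,B,h,D,C,F], logical=[g,B,h,D,C,F]
After op 6 (rotate(+2)): offset=2, physical=[g,B,h,D,C,F], logical=[h,D,C,F,g,B]
After op 7 (replace(3, 'g')): offset=2, physical=[g,B,h,D,C,g], logical=[h,D,C,g,g,B]
After op 8 (rotate(-3)): offset=5, physical=[g,B,h,D,C,g], logical=[g,g,B,h,D,C]
After op 9 (rotate(-3)): offset=2, physical=[g,B,h,D,C,g], logical=[h,D,C,g,g,B]
After op 10 (rotate(-1)): offset=1, physical=[g,B,h,D,C,g], logical=[B,h,D,C,g,g]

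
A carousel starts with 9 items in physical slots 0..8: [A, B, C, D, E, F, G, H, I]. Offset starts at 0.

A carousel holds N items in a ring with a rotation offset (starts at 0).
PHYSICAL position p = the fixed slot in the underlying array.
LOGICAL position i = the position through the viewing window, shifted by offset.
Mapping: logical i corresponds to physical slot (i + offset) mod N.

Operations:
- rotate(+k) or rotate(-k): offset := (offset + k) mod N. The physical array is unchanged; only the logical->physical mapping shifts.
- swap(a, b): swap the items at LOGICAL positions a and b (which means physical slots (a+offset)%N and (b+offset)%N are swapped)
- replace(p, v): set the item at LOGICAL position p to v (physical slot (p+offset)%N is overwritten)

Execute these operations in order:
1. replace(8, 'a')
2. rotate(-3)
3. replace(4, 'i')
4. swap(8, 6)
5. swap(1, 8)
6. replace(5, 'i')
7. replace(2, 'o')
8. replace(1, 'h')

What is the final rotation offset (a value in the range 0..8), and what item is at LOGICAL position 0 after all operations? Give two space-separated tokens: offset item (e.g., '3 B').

Answer: 6 G

Derivation:
After op 1 (replace(8, 'a')): offset=0, physical=[A,B,C,D,E,F,G,H,a], logical=[A,B,C,D,E,F,G,H,a]
After op 2 (rotate(-3)): offset=6, physical=[A,B,C,D,E,F,G,H,a], logical=[G,H,a,A,B,C,D,E,F]
After op 3 (replace(4, 'i')): offset=6, physical=[A,i,C,D,E,F,G,H,a], logical=[G,H,a,A,i,C,D,E,F]
After op 4 (swap(8, 6)): offset=6, physical=[A,i,C,F,E,D,G,H,a], logical=[G,H,a,A,i,C,F,E,D]
After op 5 (swap(1, 8)): offset=6, physical=[A,i,C,F,E,H,G,D,a], logical=[G,D,a,A,i,C,F,E,H]
After op 6 (replace(5, 'i')): offset=6, physical=[A,i,i,F,E,H,G,D,a], logical=[G,D,a,A,i,i,F,E,H]
After op 7 (replace(2, 'o')): offset=6, physical=[A,i,i,F,E,H,G,D,o], logical=[G,D,o,A,i,i,F,E,H]
After op 8 (replace(1, 'h')): offset=6, physical=[A,i,i,F,E,H,G,h,o], logical=[G,h,o,A,i,i,F,E,H]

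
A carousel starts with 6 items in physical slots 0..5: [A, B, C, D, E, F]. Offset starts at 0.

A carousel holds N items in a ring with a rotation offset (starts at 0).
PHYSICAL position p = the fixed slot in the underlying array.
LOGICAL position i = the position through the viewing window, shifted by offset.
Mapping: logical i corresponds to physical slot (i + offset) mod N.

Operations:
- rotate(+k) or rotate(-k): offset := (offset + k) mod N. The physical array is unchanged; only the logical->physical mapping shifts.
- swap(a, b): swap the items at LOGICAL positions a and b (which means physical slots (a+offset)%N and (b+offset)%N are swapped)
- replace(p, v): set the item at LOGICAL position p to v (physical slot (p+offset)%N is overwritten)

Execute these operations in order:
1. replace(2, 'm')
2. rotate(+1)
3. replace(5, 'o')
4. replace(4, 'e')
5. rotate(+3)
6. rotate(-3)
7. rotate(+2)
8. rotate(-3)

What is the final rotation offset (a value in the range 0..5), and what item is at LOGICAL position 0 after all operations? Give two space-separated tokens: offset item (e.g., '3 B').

After op 1 (replace(2, 'm')): offset=0, physical=[A,B,m,D,E,F], logical=[A,B,m,D,E,F]
After op 2 (rotate(+1)): offset=1, physical=[A,B,m,D,E,F], logical=[B,m,D,E,F,A]
After op 3 (replace(5, 'o')): offset=1, physical=[o,B,m,D,E,F], logical=[B,m,D,E,F,o]
After op 4 (replace(4, 'e')): offset=1, physical=[o,B,m,D,E,e], logical=[B,m,D,E,e,o]
After op 5 (rotate(+3)): offset=4, physical=[o,B,m,D,E,e], logical=[E,e,o,B,m,D]
After op 6 (rotate(-3)): offset=1, physical=[o,B,m,D,E,e], logical=[B,m,D,E,e,o]
After op 7 (rotate(+2)): offset=3, physical=[o,B,m,D,E,e], logical=[D,E,e,o,B,m]
After op 8 (rotate(-3)): offset=0, physical=[o,B,m,D,E,e], logical=[o,B,m,D,E,e]

Answer: 0 o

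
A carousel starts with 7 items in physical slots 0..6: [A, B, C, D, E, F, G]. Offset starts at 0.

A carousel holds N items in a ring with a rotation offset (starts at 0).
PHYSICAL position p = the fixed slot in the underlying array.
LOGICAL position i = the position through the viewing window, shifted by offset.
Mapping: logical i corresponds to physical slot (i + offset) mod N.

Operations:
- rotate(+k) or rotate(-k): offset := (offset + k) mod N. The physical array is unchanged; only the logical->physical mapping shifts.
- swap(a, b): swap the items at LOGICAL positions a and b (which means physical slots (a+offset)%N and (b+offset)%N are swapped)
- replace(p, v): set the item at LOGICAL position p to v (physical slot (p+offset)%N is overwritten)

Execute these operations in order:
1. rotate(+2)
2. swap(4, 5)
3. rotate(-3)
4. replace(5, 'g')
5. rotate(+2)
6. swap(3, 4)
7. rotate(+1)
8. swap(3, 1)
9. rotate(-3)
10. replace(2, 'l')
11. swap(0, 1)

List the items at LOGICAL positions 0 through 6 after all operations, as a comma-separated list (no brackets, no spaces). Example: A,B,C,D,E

After op 1 (rotate(+2)): offset=2, physical=[A,B,C,D,E,F,G], logical=[C,D,E,F,G,A,B]
After op 2 (swap(4, 5)): offset=2, physical=[G,B,C,D,E,F,A], logical=[C,D,E,F,A,G,B]
After op 3 (rotate(-3)): offset=6, physical=[G,B,C,D,E,F,A], logical=[A,G,B,C,D,E,F]
After op 4 (replace(5, 'g')): offset=6, physical=[G,B,C,D,g,F,A], logical=[A,G,B,C,D,g,F]
After op 5 (rotate(+2)): offset=1, physical=[G,B,C,D,g,F,A], logical=[B,C,D,g,F,A,G]
After op 6 (swap(3, 4)): offset=1, physical=[G,B,C,D,F,g,A], logical=[B,C,D,F,g,A,G]
After op 7 (rotate(+1)): offset=2, physical=[G,B,C,D,F,g,A], logical=[C,D,F,g,A,G,B]
After op 8 (swap(3, 1)): offset=2, physical=[G,B,C,g,F,D,A], logical=[C,g,F,D,A,G,B]
After op 9 (rotate(-3)): offset=6, physical=[G,B,C,g,F,D,A], logical=[A,G,B,C,g,F,D]
After op 10 (replace(2, 'l')): offset=6, physical=[G,l,C,g,F,D,A], logical=[A,G,l,C,g,F,D]
After op 11 (swap(0, 1)): offset=6, physical=[A,l,C,g,F,D,G], logical=[G,A,l,C,g,F,D]

Answer: G,A,l,C,g,F,D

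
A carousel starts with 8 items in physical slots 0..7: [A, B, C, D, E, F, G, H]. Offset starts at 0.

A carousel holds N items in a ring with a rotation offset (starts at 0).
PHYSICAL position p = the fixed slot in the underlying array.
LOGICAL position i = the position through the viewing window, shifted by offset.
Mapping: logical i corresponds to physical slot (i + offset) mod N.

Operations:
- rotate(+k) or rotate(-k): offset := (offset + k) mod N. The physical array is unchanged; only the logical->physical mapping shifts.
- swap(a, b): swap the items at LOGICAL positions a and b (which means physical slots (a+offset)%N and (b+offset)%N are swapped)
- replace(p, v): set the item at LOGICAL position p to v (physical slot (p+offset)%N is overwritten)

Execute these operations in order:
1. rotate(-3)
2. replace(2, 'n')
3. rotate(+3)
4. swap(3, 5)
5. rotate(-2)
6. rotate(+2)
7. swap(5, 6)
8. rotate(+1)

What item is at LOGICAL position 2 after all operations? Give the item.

Answer: F

Derivation:
After op 1 (rotate(-3)): offset=5, physical=[A,B,C,D,E,F,G,H], logical=[F,G,H,A,B,C,D,E]
After op 2 (replace(2, 'n')): offset=5, physical=[A,B,C,D,E,F,G,n], logical=[F,G,n,A,B,C,D,E]
After op 3 (rotate(+3)): offset=0, physical=[A,B,C,D,E,F,G,n], logical=[A,B,C,D,E,F,G,n]
After op 4 (swap(3, 5)): offset=0, physical=[A,B,C,F,E,D,G,n], logical=[A,B,C,F,E,D,G,n]
After op 5 (rotate(-2)): offset=6, physical=[A,B,C,F,E,D,G,n], logical=[G,n,A,B,C,F,E,D]
After op 6 (rotate(+2)): offset=0, physical=[A,B,C,F,E,D,G,n], logical=[A,B,C,F,E,D,G,n]
After op 7 (swap(5, 6)): offset=0, physical=[A,B,C,F,E,G,D,n], logical=[A,B,C,F,E,G,D,n]
After op 8 (rotate(+1)): offset=1, physical=[A,B,C,F,E,G,D,n], logical=[B,C,F,E,G,D,n,A]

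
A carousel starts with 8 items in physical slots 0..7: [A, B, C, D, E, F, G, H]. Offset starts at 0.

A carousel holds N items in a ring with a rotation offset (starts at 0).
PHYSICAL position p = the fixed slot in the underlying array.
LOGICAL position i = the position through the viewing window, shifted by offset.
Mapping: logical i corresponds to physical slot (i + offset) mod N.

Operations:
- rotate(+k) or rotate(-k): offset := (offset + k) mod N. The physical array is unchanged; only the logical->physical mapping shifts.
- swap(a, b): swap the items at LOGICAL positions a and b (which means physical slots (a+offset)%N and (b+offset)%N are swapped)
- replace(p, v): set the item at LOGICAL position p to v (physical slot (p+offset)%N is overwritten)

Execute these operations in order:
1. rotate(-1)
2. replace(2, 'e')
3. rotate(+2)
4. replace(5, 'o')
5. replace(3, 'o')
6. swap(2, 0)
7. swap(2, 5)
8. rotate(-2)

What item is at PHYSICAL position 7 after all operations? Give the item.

After op 1 (rotate(-1)): offset=7, physical=[A,B,C,D,E,F,G,H], logical=[H,A,B,C,D,E,F,G]
After op 2 (replace(2, 'e')): offset=7, physical=[A,e,C,D,E,F,G,H], logical=[H,A,e,C,D,E,F,G]
After op 3 (rotate(+2)): offset=1, physical=[A,e,C,D,E,F,G,H], logical=[e,C,D,E,F,G,H,A]
After op 4 (replace(5, 'o')): offset=1, physical=[A,e,C,D,E,F,o,H], logical=[e,C,D,E,F,o,H,A]
After op 5 (replace(3, 'o')): offset=1, physical=[A,e,C,D,o,F,o,H], logical=[e,C,D,o,F,o,H,A]
After op 6 (swap(2, 0)): offset=1, physical=[A,D,C,e,o,F,o,H], logical=[D,C,e,o,F,o,H,A]
After op 7 (swap(2, 5)): offset=1, physical=[A,D,C,o,o,F,e,H], logical=[D,C,o,o,F,e,H,A]
After op 8 (rotate(-2)): offset=7, physical=[A,D,C,o,o,F,e,H], logical=[H,A,D,C,o,o,F,e]

Answer: H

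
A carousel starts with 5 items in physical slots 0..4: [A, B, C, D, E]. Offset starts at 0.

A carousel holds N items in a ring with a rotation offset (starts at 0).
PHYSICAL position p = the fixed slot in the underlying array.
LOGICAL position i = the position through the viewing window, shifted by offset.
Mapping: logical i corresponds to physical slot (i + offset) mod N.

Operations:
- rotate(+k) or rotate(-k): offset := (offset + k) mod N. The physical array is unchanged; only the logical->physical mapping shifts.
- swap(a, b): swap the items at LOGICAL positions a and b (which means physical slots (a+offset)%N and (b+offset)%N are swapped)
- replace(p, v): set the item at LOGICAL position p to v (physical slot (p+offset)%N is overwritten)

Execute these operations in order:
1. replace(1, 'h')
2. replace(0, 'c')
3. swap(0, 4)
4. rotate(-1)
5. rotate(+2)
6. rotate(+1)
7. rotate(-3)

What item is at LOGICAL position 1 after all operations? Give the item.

After op 1 (replace(1, 'h')): offset=0, physical=[A,h,C,D,E], logical=[A,h,C,D,E]
After op 2 (replace(0, 'c')): offset=0, physical=[c,h,C,D,E], logical=[c,h,C,D,E]
After op 3 (swap(0, 4)): offset=0, physical=[E,h,C,D,c], logical=[E,h,C,D,c]
After op 4 (rotate(-1)): offset=4, physical=[E,h,C,D,c], logical=[c,E,h,C,D]
After op 5 (rotate(+2)): offset=1, physical=[E,h,C,D,c], logical=[h,C,D,c,E]
After op 6 (rotate(+1)): offset=2, physical=[E,h,C,D,c], logical=[C,D,c,E,h]
After op 7 (rotate(-3)): offset=4, physical=[E,h,C,D,c], logical=[c,E,h,C,D]

Answer: E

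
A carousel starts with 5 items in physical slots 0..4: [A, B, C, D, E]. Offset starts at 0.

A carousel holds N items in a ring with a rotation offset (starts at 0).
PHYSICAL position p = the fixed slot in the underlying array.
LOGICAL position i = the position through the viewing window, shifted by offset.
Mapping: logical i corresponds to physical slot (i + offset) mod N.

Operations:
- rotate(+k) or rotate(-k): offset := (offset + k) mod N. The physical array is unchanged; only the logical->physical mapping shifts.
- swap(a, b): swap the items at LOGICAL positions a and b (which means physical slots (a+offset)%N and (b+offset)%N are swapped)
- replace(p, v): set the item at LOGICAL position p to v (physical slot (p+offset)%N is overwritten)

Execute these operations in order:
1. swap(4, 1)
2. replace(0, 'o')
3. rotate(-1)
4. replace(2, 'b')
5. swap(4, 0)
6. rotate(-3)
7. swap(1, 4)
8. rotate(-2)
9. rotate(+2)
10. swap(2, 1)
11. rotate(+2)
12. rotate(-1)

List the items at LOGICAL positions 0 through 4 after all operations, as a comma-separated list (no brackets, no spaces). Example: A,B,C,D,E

Answer: B,o,D,C,b

Derivation:
After op 1 (swap(4, 1)): offset=0, physical=[A,E,C,D,B], logical=[A,E,C,D,B]
After op 2 (replace(0, 'o')): offset=0, physical=[o,E,C,D,B], logical=[o,E,C,D,B]
After op 3 (rotate(-1)): offset=4, physical=[o,E,C,D,B], logical=[B,o,E,C,D]
After op 4 (replace(2, 'b')): offset=4, physical=[o,b,C,D,B], logical=[B,o,b,C,D]
After op 5 (swap(4, 0)): offset=4, physical=[o,b,C,B,D], logical=[D,o,b,C,B]
After op 6 (rotate(-3)): offset=1, physical=[o,b,C,B,D], logical=[b,C,B,D,o]
After op 7 (swap(1, 4)): offset=1, physical=[C,b,o,B,D], logical=[b,o,B,D,C]
After op 8 (rotate(-2)): offset=4, physical=[C,b,o,B,D], logical=[D,C,b,o,B]
After op 9 (rotate(+2)): offset=1, physical=[C,b,o,B,D], logical=[b,o,B,D,C]
After op 10 (swap(2, 1)): offset=1, physical=[C,b,B,o,D], logical=[b,B,o,D,C]
After op 11 (rotate(+2)): offset=3, physical=[C,b,B,o,D], logical=[o,D,C,b,B]
After op 12 (rotate(-1)): offset=2, physical=[C,b,B,o,D], logical=[B,o,D,C,b]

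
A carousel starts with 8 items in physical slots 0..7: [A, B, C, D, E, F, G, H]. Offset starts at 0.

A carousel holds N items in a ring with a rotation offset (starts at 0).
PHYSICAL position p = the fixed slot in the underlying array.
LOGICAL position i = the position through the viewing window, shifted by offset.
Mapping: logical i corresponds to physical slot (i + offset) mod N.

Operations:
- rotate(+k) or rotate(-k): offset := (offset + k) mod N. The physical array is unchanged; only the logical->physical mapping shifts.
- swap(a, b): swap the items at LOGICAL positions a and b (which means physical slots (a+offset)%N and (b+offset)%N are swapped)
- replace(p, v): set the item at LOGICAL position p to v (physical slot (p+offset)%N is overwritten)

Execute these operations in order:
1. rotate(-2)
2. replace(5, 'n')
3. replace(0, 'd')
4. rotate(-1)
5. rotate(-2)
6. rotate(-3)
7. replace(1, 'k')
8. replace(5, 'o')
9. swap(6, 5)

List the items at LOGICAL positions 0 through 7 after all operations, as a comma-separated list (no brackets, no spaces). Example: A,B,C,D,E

After op 1 (rotate(-2)): offset=6, physical=[A,B,C,D,E,F,G,H], logical=[G,H,A,B,C,D,E,F]
After op 2 (replace(5, 'n')): offset=6, physical=[A,B,C,n,E,F,G,H], logical=[G,H,A,B,C,n,E,F]
After op 3 (replace(0, 'd')): offset=6, physical=[A,B,C,n,E,F,d,H], logical=[d,H,A,B,C,n,E,F]
After op 4 (rotate(-1)): offset=5, physical=[A,B,C,n,E,F,d,H], logical=[F,d,H,A,B,C,n,E]
After op 5 (rotate(-2)): offset=3, physical=[A,B,C,n,E,F,d,H], logical=[n,E,F,d,H,A,B,C]
After op 6 (rotate(-3)): offset=0, physical=[A,B,C,n,E,F,d,H], logical=[A,B,C,n,E,F,d,H]
After op 7 (replace(1, 'k')): offset=0, physical=[A,k,C,n,E,F,d,H], logical=[A,k,C,n,E,F,d,H]
After op 8 (replace(5, 'o')): offset=0, physical=[A,k,C,n,E,o,d,H], logical=[A,k,C,n,E,o,d,H]
After op 9 (swap(6, 5)): offset=0, physical=[A,k,C,n,E,d,o,H], logical=[A,k,C,n,E,d,o,H]

Answer: A,k,C,n,E,d,o,H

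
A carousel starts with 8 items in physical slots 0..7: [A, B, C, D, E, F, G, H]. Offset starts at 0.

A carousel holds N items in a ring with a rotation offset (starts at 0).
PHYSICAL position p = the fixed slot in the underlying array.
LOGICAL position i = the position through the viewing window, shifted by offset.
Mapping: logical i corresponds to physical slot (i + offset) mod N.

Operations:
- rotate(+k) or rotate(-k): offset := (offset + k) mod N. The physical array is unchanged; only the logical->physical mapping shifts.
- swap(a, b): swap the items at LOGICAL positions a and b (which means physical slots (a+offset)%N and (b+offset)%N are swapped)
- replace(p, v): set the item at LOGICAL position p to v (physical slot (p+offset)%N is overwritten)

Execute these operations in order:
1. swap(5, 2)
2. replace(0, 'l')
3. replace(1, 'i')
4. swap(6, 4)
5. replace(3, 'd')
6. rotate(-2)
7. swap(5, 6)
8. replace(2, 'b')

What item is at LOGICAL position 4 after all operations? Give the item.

Answer: F

Derivation:
After op 1 (swap(5, 2)): offset=0, physical=[A,B,F,D,E,C,G,H], logical=[A,B,F,D,E,C,G,H]
After op 2 (replace(0, 'l')): offset=0, physical=[l,B,F,D,E,C,G,H], logical=[l,B,F,D,E,C,G,H]
After op 3 (replace(1, 'i')): offset=0, physical=[l,i,F,D,E,C,G,H], logical=[l,i,F,D,E,C,G,H]
After op 4 (swap(6, 4)): offset=0, physical=[l,i,F,D,G,C,E,H], logical=[l,i,F,D,G,C,E,H]
After op 5 (replace(3, 'd')): offset=0, physical=[l,i,F,d,G,C,E,H], logical=[l,i,F,d,G,C,E,H]
After op 6 (rotate(-2)): offset=6, physical=[l,i,F,d,G,C,E,H], logical=[E,H,l,i,F,d,G,C]
After op 7 (swap(5, 6)): offset=6, physical=[l,i,F,G,d,C,E,H], logical=[E,H,l,i,F,G,d,C]
After op 8 (replace(2, 'b')): offset=6, physical=[b,i,F,G,d,C,E,H], logical=[E,H,b,i,F,G,d,C]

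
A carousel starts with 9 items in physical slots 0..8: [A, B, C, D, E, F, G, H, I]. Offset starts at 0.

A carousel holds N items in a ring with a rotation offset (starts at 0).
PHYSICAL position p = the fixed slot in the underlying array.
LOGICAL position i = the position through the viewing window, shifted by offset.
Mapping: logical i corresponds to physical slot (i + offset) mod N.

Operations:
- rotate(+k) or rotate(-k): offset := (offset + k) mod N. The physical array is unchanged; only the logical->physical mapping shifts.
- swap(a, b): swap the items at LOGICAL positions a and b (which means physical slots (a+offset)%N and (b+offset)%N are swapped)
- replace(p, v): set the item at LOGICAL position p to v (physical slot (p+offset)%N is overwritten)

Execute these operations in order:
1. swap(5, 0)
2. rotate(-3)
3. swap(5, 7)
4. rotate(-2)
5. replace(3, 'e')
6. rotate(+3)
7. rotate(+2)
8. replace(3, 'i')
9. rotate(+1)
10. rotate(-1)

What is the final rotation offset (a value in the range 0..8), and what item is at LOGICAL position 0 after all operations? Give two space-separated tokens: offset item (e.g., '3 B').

After op 1 (swap(5, 0)): offset=0, physical=[F,B,C,D,E,A,G,H,I], logical=[F,B,C,D,E,A,G,H,I]
After op 2 (rotate(-3)): offset=6, physical=[F,B,C,D,E,A,G,H,I], logical=[G,H,I,F,B,C,D,E,A]
After op 3 (swap(5, 7)): offset=6, physical=[F,B,E,D,C,A,G,H,I], logical=[G,H,I,F,B,E,D,C,A]
After op 4 (rotate(-2)): offset=4, physical=[F,B,E,D,C,A,G,H,I], logical=[C,A,G,H,I,F,B,E,D]
After op 5 (replace(3, 'e')): offset=4, physical=[F,B,E,D,C,A,G,e,I], logical=[C,A,G,e,I,F,B,E,D]
After op 6 (rotate(+3)): offset=7, physical=[F,B,E,D,C,A,G,e,I], logical=[e,I,F,B,E,D,C,A,G]
After op 7 (rotate(+2)): offset=0, physical=[F,B,E,D,C,A,G,e,I], logical=[F,B,E,D,C,A,G,e,I]
After op 8 (replace(3, 'i')): offset=0, physical=[F,B,E,i,C,A,G,e,I], logical=[F,B,E,i,C,A,G,e,I]
After op 9 (rotate(+1)): offset=1, physical=[F,B,E,i,C,A,G,e,I], logical=[B,E,i,C,A,G,e,I,F]
After op 10 (rotate(-1)): offset=0, physical=[F,B,E,i,C,A,G,e,I], logical=[F,B,E,i,C,A,G,e,I]

Answer: 0 F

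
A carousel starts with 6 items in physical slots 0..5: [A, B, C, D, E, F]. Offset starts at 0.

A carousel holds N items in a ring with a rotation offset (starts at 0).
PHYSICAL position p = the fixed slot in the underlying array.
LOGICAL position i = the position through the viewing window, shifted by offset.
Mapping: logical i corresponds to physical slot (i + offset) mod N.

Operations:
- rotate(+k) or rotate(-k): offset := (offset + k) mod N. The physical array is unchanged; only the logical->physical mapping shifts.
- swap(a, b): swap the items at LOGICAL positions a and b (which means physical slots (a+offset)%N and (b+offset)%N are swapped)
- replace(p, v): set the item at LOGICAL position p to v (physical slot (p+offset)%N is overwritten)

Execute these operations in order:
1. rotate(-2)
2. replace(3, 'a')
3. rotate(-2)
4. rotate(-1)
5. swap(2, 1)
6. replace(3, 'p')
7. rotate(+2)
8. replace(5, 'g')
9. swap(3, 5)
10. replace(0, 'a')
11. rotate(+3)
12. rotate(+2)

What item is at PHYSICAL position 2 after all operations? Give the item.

Answer: A

Derivation:
After op 1 (rotate(-2)): offset=4, physical=[A,B,C,D,E,F], logical=[E,F,A,B,C,D]
After op 2 (replace(3, 'a')): offset=4, physical=[A,a,C,D,E,F], logical=[E,F,A,a,C,D]
After op 3 (rotate(-2)): offset=2, physical=[A,a,C,D,E,F], logical=[C,D,E,F,A,a]
After op 4 (rotate(-1)): offset=1, physical=[A,a,C,D,E,F], logical=[a,C,D,E,F,A]
After op 5 (swap(2, 1)): offset=1, physical=[A,a,D,C,E,F], logical=[a,D,C,E,F,A]
After op 6 (replace(3, 'p')): offset=1, physical=[A,a,D,C,p,F], logical=[a,D,C,p,F,A]
After op 7 (rotate(+2)): offset=3, physical=[A,a,D,C,p,F], logical=[C,p,F,A,a,D]
After op 8 (replace(5, 'g')): offset=3, physical=[A,a,g,C,p,F], logical=[C,p,F,A,a,g]
After op 9 (swap(3, 5)): offset=3, physical=[g,a,A,C,p,F], logical=[C,p,F,g,a,A]
After op 10 (replace(0, 'a')): offset=3, physical=[g,a,A,a,p,F], logical=[a,p,F,g,a,A]
After op 11 (rotate(+3)): offset=0, physical=[g,a,A,a,p,F], logical=[g,a,A,a,p,F]
After op 12 (rotate(+2)): offset=2, physical=[g,a,A,a,p,F], logical=[A,a,p,F,g,a]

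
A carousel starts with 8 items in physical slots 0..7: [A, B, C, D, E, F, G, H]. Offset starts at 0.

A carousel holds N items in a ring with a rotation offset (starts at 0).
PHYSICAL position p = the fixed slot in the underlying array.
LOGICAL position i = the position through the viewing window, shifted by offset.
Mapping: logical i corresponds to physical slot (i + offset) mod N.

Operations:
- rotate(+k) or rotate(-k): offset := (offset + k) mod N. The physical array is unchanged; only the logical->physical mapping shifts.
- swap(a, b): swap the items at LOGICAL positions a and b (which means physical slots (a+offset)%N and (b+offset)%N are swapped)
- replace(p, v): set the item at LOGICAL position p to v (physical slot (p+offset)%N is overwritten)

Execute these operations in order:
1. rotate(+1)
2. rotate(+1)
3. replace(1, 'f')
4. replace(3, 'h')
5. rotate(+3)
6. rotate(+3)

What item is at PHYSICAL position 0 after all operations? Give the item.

Answer: A

Derivation:
After op 1 (rotate(+1)): offset=1, physical=[A,B,C,D,E,F,G,H], logical=[B,C,D,E,F,G,H,A]
After op 2 (rotate(+1)): offset=2, physical=[A,B,C,D,E,F,G,H], logical=[C,D,E,F,G,H,A,B]
After op 3 (replace(1, 'f')): offset=2, physical=[A,B,C,f,E,F,G,H], logical=[C,f,E,F,G,H,A,B]
After op 4 (replace(3, 'h')): offset=2, physical=[A,B,C,f,E,h,G,H], logical=[C,f,E,h,G,H,A,B]
After op 5 (rotate(+3)): offset=5, physical=[A,B,C,f,E,h,G,H], logical=[h,G,H,A,B,C,f,E]
After op 6 (rotate(+3)): offset=0, physical=[A,B,C,f,E,h,G,H], logical=[A,B,C,f,E,h,G,H]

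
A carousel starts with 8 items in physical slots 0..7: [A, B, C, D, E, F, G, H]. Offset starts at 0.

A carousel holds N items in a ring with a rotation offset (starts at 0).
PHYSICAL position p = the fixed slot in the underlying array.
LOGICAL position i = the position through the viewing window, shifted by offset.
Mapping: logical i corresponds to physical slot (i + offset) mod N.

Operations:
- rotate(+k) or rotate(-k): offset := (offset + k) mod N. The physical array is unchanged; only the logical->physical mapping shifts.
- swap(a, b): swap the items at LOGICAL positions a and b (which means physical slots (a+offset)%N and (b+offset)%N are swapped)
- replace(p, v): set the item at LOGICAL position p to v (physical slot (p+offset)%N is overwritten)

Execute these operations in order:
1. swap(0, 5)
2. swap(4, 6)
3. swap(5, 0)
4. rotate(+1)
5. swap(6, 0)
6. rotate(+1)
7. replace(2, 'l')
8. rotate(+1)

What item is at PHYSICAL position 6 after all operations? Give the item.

After op 1 (swap(0, 5)): offset=0, physical=[F,B,C,D,E,A,G,H], logical=[F,B,C,D,E,A,G,H]
After op 2 (swap(4, 6)): offset=0, physical=[F,B,C,D,G,A,E,H], logical=[F,B,C,D,G,A,E,H]
After op 3 (swap(5, 0)): offset=0, physical=[A,B,C,D,G,F,E,H], logical=[A,B,C,D,G,F,E,H]
After op 4 (rotate(+1)): offset=1, physical=[A,B,C,D,G,F,E,H], logical=[B,C,D,G,F,E,H,A]
After op 5 (swap(6, 0)): offset=1, physical=[A,H,C,D,G,F,E,B], logical=[H,C,D,G,F,E,B,A]
After op 6 (rotate(+1)): offset=2, physical=[A,H,C,D,G,F,E,B], logical=[C,D,G,F,E,B,A,H]
After op 7 (replace(2, 'l')): offset=2, physical=[A,H,C,D,l,F,E,B], logical=[C,D,l,F,E,B,A,H]
After op 8 (rotate(+1)): offset=3, physical=[A,H,C,D,l,F,E,B], logical=[D,l,F,E,B,A,H,C]

Answer: E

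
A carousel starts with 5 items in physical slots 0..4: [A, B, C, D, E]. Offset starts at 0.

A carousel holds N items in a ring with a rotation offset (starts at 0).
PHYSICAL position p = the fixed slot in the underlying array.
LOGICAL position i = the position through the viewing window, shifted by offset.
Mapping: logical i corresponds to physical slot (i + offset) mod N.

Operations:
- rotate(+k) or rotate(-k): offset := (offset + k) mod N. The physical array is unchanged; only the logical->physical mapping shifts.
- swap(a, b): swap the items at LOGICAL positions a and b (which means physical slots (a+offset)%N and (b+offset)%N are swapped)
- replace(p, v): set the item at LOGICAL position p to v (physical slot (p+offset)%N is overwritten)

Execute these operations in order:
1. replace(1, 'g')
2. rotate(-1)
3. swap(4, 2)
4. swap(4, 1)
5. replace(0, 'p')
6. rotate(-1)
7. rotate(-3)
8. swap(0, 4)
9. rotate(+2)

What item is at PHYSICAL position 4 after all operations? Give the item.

After op 1 (replace(1, 'g')): offset=0, physical=[A,g,C,D,E], logical=[A,g,C,D,E]
After op 2 (rotate(-1)): offset=4, physical=[A,g,C,D,E], logical=[E,A,g,C,D]
After op 3 (swap(4, 2)): offset=4, physical=[A,D,C,g,E], logical=[E,A,D,C,g]
After op 4 (swap(4, 1)): offset=4, physical=[g,D,C,A,E], logical=[E,g,D,C,A]
After op 5 (replace(0, 'p')): offset=4, physical=[g,D,C,A,p], logical=[p,g,D,C,A]
After op 6 (rotate(-1)): offset=3, physical=[g,D,C,A,p], logical=[A,p,g,D,C]
After op 7 (rotate(-3)): offset=0, physical=[g,D,C,A,p], logical=[g,D,C,A,p]
After op 8 (swap(0, 4)): offset=0, physical=[p,D,C,A,g], logical=[p,D,C,A,g]
After op 9 (rotate(+2)): offset=2, physical=[p,D,C,A,g], logical=[C,A,g,p,D]

Answer: g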